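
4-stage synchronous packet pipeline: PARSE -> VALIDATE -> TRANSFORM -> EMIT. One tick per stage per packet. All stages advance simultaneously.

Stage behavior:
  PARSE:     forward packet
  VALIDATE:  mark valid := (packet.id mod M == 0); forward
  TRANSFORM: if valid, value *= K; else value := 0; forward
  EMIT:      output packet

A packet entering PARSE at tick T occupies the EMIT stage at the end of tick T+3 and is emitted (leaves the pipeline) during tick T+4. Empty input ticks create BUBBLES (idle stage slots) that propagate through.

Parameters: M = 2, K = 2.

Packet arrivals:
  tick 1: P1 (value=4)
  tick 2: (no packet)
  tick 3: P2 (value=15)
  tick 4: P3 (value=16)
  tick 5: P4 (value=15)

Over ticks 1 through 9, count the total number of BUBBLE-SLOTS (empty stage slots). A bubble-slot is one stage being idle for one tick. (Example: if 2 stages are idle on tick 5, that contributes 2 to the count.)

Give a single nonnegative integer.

Tick 1: [PARSE:P1(v=4,ok=F), VALIDATE:-, TRANSFORM:-, EMIT:-] out:-; bubbles=3
Tick 2: [PARSE:-, VALIDATE:P1(v=4,ok=F), TRANSFORM:-, EMIT:-] out:-; bubbles=3
Tick 3: [PARSE:P2(v=15,ok=F), VALIDATE:-, TRANSFORM:P1(v=0,ok=F), EMIT:-] out:-; bubbles=2
Tick 4: [PARSE:P3(v=16,ok=F), VALIDATE:P2(v=15,ok=T), TRANSFORM:-, EMIT:P1(v=0,ok=F)] out:-; bubbles=1
Tick 5: [PARSE:P4(v=15,ok=F), VALIDATE:P3(v=16,ok=F), TRANSFORM:P2(v=30,ok=T), EMIT:-] out:P1(v=0); bubbles=1
Tick 6: [PARSE:-, VALIDATE:P4(v=15,ok=T), TRANSFORM:P3(v=0,ok=F), EMIT:P2(v=30,ok=T)] out:-; bubbles=1
Tick 7: [PARSE:-, VALIDATE:-, TRANSFORM:P4(v=30,ok=T), EMIT:P3(v=0,ok=F)] out:P2(v=30); bubbles=2
Tick 8: [PARSE:-, VALIDATE:-, TRANSFORM:-, EMIT:P4(v=30,ok=T)] out:P3(v=0); bubbles=3
Tick 9: [PARSE:-, VALIDATE:-, TRANSFORM:-, EMIT:-] out:P4(v=30); bubbles=4
Total bubble-slots: 20

Answer: 20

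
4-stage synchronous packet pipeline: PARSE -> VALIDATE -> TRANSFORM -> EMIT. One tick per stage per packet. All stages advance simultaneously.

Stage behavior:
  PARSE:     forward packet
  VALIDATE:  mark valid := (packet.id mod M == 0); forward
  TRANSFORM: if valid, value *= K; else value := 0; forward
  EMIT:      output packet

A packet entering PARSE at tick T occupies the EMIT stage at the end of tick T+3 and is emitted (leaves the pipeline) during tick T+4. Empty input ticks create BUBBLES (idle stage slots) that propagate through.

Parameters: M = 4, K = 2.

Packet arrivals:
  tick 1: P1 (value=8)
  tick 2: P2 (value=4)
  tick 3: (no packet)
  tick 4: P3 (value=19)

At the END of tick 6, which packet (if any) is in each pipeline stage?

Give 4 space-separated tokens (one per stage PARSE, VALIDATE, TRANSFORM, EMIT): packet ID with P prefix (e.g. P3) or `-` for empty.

Tick 1: [PARSE:P1(v=8,ok=F), VALIDATE:-, TRANSFORM:-, EMIT:-] out:-; in:P1
Tick 2: [PARSE:P2(v=4,ok=F), VALIDATE:P1(v=8,ok=F), TRANSFORM:-, EMIT:-] out:-; in:P2
Tick 3: [PARSE:-, VALIDATE:P2(v=4,ok=F), TRANSFORM:P1(v=0,ok=F), EMIT:-] out:-; in:-
Tick 4: [PARSE:P3(v=19,ok=F), VALIDATE:-, TRANSFORM:P2(v=0,ok=F), EMIT:P1(v=0,ok=F)] out:-; in:P3
Tick 5: [PARSE:-, VALIDATE:P3(v=19,ok=F), TRANSFORM:-, EMIT:P2(v=0,ok=F)] out:P1(v=0); in:-
Tick 6: [PARSE:-, VALIDATE:-, TRANSFORM:P3(v=0,ok=F), EMIT:-] out:P2(v=0); in:-
At end of tick 6: ['-', '-', 'P3', '-']

Answer: - - P3 -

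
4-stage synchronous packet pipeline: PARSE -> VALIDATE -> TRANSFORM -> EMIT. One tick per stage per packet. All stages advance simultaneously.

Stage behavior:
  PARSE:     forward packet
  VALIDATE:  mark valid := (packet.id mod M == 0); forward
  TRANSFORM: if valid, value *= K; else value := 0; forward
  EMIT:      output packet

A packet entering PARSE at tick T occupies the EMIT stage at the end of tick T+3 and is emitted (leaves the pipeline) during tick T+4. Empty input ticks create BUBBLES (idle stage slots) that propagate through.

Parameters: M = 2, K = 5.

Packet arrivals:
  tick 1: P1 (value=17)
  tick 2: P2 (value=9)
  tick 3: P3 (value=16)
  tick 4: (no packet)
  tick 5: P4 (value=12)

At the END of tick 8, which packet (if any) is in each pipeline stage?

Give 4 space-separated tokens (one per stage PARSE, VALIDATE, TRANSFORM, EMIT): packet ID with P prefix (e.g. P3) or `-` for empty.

Tick 1: [PARSE:P1(v=17,ok=F), VALIDATE:-, TRANSFORM:-, EMIT:-] out:-; in:P1
Tick 2: [PARSE:P2(v=9,ok=F), VALIDATE:P1(v=17,ok=F), TRANSFORM:-, EMIT:-] out:-; in:P2
Tick 3: [PARSE:P3(v=16,ok=F), VALIDATE:P2(v=9,ok=T), TRANSFORM:P1(v=0,ok=F), EMIT:-] out:-; in:P3
Tick 4: [PARSE:-, VALIDATE:P3(v=16,ok=F), TRANSFORM:P2(v=45,ok=T), EMIT:P1(v=0,ok=F)] out:-; in:-
Tick 5: [PARSE:P4(v=12,ok=F), VALIDATE:-, TRANSFORM:P3(v=0,ok=F), EMIT:P2(v=45,ok=T)] out:P1(v=0); in:P4
Tick 6: [PARSE:-, VALIDATE:P4(v=12,ok=T), TRANSFORM:-, EMIT:P3(v=0,ok=F)] out:P2(v=45); in:-
Tick 7: [PARSE:-, VALIDATE:-, TRANSFORM:P4(v=60,ok=T), EMIT:-] out:P3(v=0); in:-
Tick 8: [PARSE:-, VALIDATE:-, TRANSFORM:-, EMIT:P4(v=60,ok=T)] out:-; in:-
At end of tick 8: ['-', '-', '-', 'P4']

Answer: - - - P4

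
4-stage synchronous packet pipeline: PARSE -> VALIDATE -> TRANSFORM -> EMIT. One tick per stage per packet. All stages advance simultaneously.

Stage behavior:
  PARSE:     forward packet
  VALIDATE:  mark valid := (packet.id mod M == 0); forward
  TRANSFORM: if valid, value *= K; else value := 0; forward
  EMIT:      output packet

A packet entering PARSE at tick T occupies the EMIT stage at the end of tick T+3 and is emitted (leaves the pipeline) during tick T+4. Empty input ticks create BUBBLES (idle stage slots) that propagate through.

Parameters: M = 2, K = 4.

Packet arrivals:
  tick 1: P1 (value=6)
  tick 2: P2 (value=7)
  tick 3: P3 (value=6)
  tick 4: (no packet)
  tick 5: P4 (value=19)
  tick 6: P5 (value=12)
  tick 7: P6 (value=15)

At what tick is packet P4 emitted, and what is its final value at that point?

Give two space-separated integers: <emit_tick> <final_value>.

Answer: 9 76

Derivation:
Tick 1: [PARSE:P1(v=6,ok=F), VALIDATE:-, TRANSFORM:-, EMIT:-] out:-; in:P1
Tick 2: [PARSE:P2(v=7,ok=F), VALIDATE:P1(v=6,ok=F), TRANSFORM:-, EMIT:-] out:-; in:P2
Tick 3: [PARSE:P3(v=6,ok=F), VALIDATE:P2(v=7,ok=T), TRANSFORM:P1(v=0,ok=F), EMIT:-] out:-; in:P3
Tick 4: [PARSE:-, VALIDATE:P3(v=6,ok=F), TRANSFORM:P2(v=28,ok=T), EMIT:P1(v=0,ok=F)] out:-; in:-
Tick 5: [PARSE:P4(v=19,ok=F), VALIDATE:-, TRANSFORM:P3(v=0,ok=F), EMIT:P2(v=28,ok=T)] out:P1(v=0); in:P4
Tick 6: [PARSE:P5(v=12,ok=F), VALIDATE:P4(v=19,ok=T), TRANSFORM:-, EMIT:P3(v=0,ok=F)] out:P2(v=28); in:P5
Tick 7: [PARSE:P6(v=15,ok=F), VALIDATE:P5(v=12,ok=F), TRANSFORM:P4(v=76,ok=T), EMIT:-] out:P3(v=0); in:P6
Tick 8: [PARSE:-, VALIDATE:P6(v=15,ok=T), TRANSFORM:P5(v=0,ok=F), EMIT:P4(v=76,ok=T)] out:-; in:-
Tick 9: [PARSE:-, VALIDATE:-, TRANSFORM:P6(v=60,ok=T), EMIT:P5(v=0,ok=F)] out:P4(v=76); in:-
Tick 10: [PARSE:-, VALIDATE:-, TRANSFORM:-, EMIT:P6(v=60,ok=T)] out:P5(v=0); in:-
Tick 11: [PARSE:-, VALIDATE:-, TRANSFORM:-, EMIT:-] out:P6(v=60); in:-
P4: arrives tick 5, valid=True (id=4, id%2=0), emit tick 9, final value 76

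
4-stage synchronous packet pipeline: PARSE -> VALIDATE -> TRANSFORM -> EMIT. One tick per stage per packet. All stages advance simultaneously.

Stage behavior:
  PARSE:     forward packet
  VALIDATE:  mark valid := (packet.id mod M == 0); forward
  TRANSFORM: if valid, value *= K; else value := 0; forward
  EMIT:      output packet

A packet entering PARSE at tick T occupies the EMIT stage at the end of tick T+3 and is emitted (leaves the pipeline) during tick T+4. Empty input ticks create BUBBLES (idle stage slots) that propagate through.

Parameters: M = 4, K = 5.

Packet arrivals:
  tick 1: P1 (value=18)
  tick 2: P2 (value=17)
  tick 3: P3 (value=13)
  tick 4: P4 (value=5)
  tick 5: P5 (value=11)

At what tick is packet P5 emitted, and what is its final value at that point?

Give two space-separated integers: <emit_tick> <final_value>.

Tick 1: [PARSE:P1(v=18,ok=F), VALIDATE:-, TRANSFORM:-, EMIT:-] out:-; in:P1
Tick 2: [PARSE:P2(v=17,ok=F), VALIDATE:P1(v=18,ok=F), TRANSFORM:-, EMIT:-] out:-; in:P2
Tick 3: [PARSE:P3(v=13,ok=F), VALIDATE:P2(v=17,ok=F), TRANSFORM:P1(v=0,ok=F), EMIT:-] out:-; in:P3
Tick 4: [PARSE:P4(v=5,ok=F), VALIDATE:P3(v=13,ok=F), TRANSFORM:P2(v=0,ok=F), EMIT:P1(v=0,ok=F)] out:-; in:P4
Tick 5: [PARSE:P5(v=11,ok=F), VALIDATE:P4(v=5,ok=T), TRANSFORM:P3(v=0,ok=F), EMIT:P2(v=0,ok=F)] out:P1(v=0); in:P5
Tick 6: [PARSE:-, VALIDATE:P5(v=11,ok=F), TRANSFORM:P4(v=25,ok=T), EMIT:P3(v=0,ok=F)] out:P2(v=0); in:-
Tick 7: [PARSE:-, VALIDATE:-, TRANSFORM:P5(v=0,ok=F), EMIT:P4(v=25,ok=T)] out:P3(v=0); in:-
Tick 8: [PARSE:-, VALIDATE:-, TRANSFORM:-, EMIT:P5(v=0,ok=F)] out:P4(v=25); in:-
Tick 9: [PARSE:-, VALIDATE:-, TRANSFORM:-, EMIT:-] out:P5(v=0); in:-
P5: arrives tick 5, valid=False (id=5, id%4=1), emit tick 9, final value 0

Answer: 9 0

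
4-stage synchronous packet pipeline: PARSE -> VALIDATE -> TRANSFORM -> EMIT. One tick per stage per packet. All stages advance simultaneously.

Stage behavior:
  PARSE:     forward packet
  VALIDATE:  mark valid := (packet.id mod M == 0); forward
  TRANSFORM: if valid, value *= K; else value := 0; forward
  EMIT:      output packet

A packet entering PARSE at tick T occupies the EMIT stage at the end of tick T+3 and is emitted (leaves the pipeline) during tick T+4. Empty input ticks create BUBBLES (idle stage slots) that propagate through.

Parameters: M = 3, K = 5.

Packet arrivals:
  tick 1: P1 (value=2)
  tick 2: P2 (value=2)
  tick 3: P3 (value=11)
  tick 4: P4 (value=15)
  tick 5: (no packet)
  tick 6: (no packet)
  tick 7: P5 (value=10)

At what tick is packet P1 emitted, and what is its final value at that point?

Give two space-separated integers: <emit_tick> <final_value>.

Answer: 5 0

Derivation:
Tick 1: [PARSE:P1(v=2,ok=F), VALIDATE:-, TRANSFORM:-, EMIT:-] out:-; in:P1
Tick 2: [PARSE:P2(v=2,ok=F), VALIDATE:P1(v=2,ok=F), TRANSFORM:-, EMIT:-] out:-; in:P2
Tick 3: [PARSE:P3(v=11,ok=F), VALIDATE:P2(v=2,ok=F), TRANSFORM:P1(v=0,ok=F), EMIT:-] out:-; in:P3
Tick 4: [PARSE:P4(v=15,ok=F), VALIDATE:P3(v=11,ok=T), TRANSFORM:P2(v=0,ok=F), EMIT:P1(v=0,ok=F)] out:-; in:P4
Tick 5: [PARSE:-, VALIDATE:P4(v=15,ok=F), TRANSFORM:P3(v=55,ok=T), EMIT:P2(v=0,ok=F)] out:P1(v=0); in:-
Tick 6: [PARSE:-, VALIDATE:-, TRANSFORM:P4(v=0,ok=F), EMIT:P3(v=55,ok=T)] out:P2(v=0); in:-
Tick 7: [PARSE:P5(v=10,ok=F), VALIDATE:-, TRANSFORM:-, EMIT:P4(v=0,ok=F)] out:P3(v=55); in:P5
Tick 8: [PARSE:-, VALIDATE:P5(v=10,ok=F), TRANSFORM:-, EMIT:-] out:P4(v=0); in:-
Tick 9: [PARSE:-, VALIDATE:-, TRANSFORM:P5(v=0,ok=F), EMIT:-] out:-; in:-
Tick 10: [PARSE:-, VALIDATE:-, TRANSFORM:-, EMIT:P5(v=0,ok=F)] out:-; in:-
Tick 11: [PARSE:-, VALIDATE:-, TRANSFORM:-, EMIT:-] out:P5(v=0); in:-
P1: arrives tick 1, valid=False (id=1, id%3=1), emit tick 5, final value 0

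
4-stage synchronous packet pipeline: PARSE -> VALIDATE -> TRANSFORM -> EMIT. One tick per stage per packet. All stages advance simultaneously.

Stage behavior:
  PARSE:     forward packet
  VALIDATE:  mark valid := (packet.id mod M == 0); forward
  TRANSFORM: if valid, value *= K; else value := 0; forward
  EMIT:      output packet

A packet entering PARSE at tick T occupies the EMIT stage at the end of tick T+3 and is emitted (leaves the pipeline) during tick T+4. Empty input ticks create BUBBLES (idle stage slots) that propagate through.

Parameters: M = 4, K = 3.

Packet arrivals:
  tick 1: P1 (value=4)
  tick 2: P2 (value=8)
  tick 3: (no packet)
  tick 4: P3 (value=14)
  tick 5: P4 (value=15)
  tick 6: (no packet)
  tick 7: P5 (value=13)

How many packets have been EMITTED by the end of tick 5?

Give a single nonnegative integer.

Tick 1: [PARSE:P1(v=4,ok=F), VALIDATE:-, TRANSFORM:-, EMIT:-] out:-; in:P1
Tick 2: [PARSE:P2(v=8,ok=F), VALIDATE:P1(v=4,ok=F), TRANSFORM:-, EMIT:-] out:-; in:P2
Tick 3: [PARSE:-, VALIDATE:P2(v=8,ok=F), TRANSFORM:P1(v=0,ok=F), EMIT:-] out:-; in:-
Tick 4: [PARSE:P3(v=14,ok=F), VALIDATE:-, TRANSFORM:P2(v=0,ok=F), EMIT:P1(v=0,ok=F)] out:-; in:P3
Tick 5: [PARSE:P4(v=15,ok=F), VALIDATE:P3(v=14,ok=F), TRANSFORM:-, EMIT:P2(v=0,ok=F)] out:P1(v=0); in:P4
Emitted by tick 5: ['P1']

Answer: 1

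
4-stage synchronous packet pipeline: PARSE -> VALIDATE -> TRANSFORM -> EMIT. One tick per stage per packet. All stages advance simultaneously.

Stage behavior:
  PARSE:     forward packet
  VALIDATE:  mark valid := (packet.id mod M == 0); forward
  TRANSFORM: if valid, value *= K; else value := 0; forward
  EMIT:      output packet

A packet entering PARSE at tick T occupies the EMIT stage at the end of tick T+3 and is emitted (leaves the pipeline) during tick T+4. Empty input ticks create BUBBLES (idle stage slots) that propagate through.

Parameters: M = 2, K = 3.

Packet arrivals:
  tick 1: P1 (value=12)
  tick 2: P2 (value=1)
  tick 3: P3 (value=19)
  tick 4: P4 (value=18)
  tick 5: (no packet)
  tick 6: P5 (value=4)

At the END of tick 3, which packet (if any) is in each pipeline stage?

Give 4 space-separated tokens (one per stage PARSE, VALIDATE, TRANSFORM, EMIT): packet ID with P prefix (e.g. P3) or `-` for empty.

Answer: P3 P2 P1 -

Derivation:
Tick 1: [PARSE:P1(v=12,ok=F), VALIDATE:-, TRANSFORM:-, EMIT:-] out:-; in:P1
Tick 2: [PARSE:P2(v=1,ok=F), VALIDATE:P1(v=12,ok=F), TRANSFORM:-, EMIT:-] out:-; in:P2
Tick 3: [PARSE:P3(v=19,ok=F), VALIDATE:P2(v=1,ok=T), TRANSFORM:P1(v=0,ok=F), EMIT:-] out:-; in:P3
At end of tick 3: ['P3', 'P2', 'P1', '-']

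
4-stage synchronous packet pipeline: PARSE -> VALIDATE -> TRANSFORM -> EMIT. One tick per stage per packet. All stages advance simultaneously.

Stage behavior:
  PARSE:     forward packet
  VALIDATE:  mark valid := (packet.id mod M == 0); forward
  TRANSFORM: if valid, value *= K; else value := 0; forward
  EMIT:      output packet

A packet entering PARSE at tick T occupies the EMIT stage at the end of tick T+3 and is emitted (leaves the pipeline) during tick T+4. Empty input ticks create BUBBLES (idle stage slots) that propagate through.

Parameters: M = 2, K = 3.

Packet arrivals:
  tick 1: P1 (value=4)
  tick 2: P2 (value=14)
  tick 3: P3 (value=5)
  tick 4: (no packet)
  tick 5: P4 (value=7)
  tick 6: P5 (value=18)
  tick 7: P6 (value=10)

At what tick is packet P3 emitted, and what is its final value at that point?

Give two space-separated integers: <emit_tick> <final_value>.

Tick 1: [PARSE:P1(v=4,ok=F), VALIDATE:-, TRANSFORM:-, EMIT:-] out:-; in:P1
Tick 2: [PARSE:P2(v=14,ok=F), VALIDATE:P1(v=4,ok=F), TRANSFORM:-, EMIT:-] out:-; in:P2
Tick 3: [PARSE:P3(v=5,ok=F), VALIDATE:P2(v=14,ok=T), TRANSFORM:P1(v=0,ok=F), EMIT:-] out:-; in:P3
Tick 4: [PARSE:-, VALIDATE:P3(v=5,ok=F), TRANSFORM:P2(v=42,ok=T), EMIT:P1(v=0,ok=F)] out:-; in:-
Tick 5: [PARSE:P4(v=7,ok=F), VALIDATE:-, TRANSFORM:P3(v=0,ok=F), EMIT:P2(v=42,ok=T)] out:P1(v=0); in:P4
Tick 6: [PARSE:P5(v=18,ok=F), VALIDATE:P4(v=7,ok=T), TRANSFORM:-, EMIT:P3(v=0,ok=F)] out:P2(v=42); in:P5
Tick 7: [PARSE:P6(v=10,ok=F), VALIDATE:P5(v=18,ok=F), TRANSFORM:P4(v=21,ok=T), EMIT:-] out:P3(v=0); in:P6
Tick 8: [PARSE:-, VALIDATE:P6(v=10,ok=T), TRANSFORM:P5(v=0,ok=F), EMIT:P4(v=21,ok=T)] out:-; in:-
Tick 9: [PARSE:-, VALIDATE:-, TRANSFORM:P6(v=30,ok=T), EMIT:P5(v=0,ok=F)] out:P4(v=21); in:-
Tick 10: [PARSE:-, VALIDATE:-, TRANSFORM:-, EMIT:P6(v=30,ok=T)] out:P5(v=0); in:-
Tick 11: [PARSE:-, VALIDATE:-, TRANSFORM:-, EMIT:-] out:P6(v=30); in:-
P3: arrives tick 3, valid=False (id=3, id%2=1), emit tick 7, final value 0

Answer: 7 0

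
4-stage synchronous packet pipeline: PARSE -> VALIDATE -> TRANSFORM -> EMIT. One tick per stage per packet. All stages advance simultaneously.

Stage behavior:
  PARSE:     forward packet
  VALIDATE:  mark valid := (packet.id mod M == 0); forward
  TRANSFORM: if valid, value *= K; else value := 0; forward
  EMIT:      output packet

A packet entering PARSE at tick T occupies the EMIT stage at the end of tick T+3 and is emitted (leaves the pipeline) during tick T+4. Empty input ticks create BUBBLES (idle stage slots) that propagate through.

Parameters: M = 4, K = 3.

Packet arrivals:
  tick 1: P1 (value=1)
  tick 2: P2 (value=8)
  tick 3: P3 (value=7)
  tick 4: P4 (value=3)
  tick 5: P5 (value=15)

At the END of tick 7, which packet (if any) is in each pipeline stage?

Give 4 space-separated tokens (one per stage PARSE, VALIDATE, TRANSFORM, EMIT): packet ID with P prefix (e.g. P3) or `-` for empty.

Answer: - - P5 P4

Derivation:
Tick 1: [PARSE:P1(v=1,ok=F), VALIDATE:-, TRANSFORM:-, EMIT:-] out:-; in:P1
Tick 2: [PARSE:P2(v=8,ok=F), VALIDATE:P1(v=1,ok=F), TRANSFORM:-, EMIT:-] out:-; in:P2
Tick 3: [PARSE:P3(v=7,ok=F), VALIDATE:P2(v=8,ok=F), TRANSFORM:P1(v=0,ok=F), EMIT:-] out:-; in:P3
Tick 4: [PARSE:P4(v=3,ok=F), VALIDATE:P3(v=7,ok=F), TRANSFORM:P2(v=0,ok=F), EMIT:P1(v=0,ok=F)] out:-; in:P4
Tick 5: [PARSE:P5(v=15,ok=F), VALIDATE:P4(v=3,ok=T), TRANSFORM:P3(v=0,ok=F), EMIT:P2(v=0,ok=F)] out:P1(v=0); in:P5
Tick 6: [PARSE:-, VALIDATE:P5(v=15,ok=F), TRANSFORM:P4(v=9,ok=T), EMIT:P3(v=0,ok=F)] out:P2(v=0); in:-
Tick 7: [PARSE:-, VALIDATE:-, TRANSFORM:P5(v=0,ok=F), EMIT:P4(v=9,ok=T)] out:P3(v=0); in:-
At end of tick 7: ['-', '-', 'P5', 'P4']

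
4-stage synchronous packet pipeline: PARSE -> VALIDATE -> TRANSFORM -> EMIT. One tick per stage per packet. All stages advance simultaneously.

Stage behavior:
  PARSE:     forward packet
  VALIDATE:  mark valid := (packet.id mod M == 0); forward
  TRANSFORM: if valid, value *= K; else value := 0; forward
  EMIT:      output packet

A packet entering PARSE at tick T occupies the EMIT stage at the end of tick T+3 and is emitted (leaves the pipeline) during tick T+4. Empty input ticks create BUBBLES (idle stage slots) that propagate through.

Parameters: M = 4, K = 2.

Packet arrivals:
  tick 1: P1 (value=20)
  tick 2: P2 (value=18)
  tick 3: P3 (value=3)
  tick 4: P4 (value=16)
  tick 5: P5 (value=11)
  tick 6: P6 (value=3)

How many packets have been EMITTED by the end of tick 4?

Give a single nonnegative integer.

Answer: 0

Derivation:
Tick 1: [PARSE:P1(v=20,ok=F), VALIDATE:-, TRANSFORM:-, EMIT:-] out:-; in:P1
Tick 2: [PARSE:P2(v=18,ok=F), VALIDATE:P1(v=20,ok=F), TRANSFORM:-, EMIT:-] out:-; in:P2
Tick 3: [PARSE:P3(v=3,ok=F), VALIDATE:P2(v=18,ok=F), TRANSFORM:P1(v=0,ok=F), EMIT:-] out:-; in:P3
Tick 4: [PARSE:P4(v=16,ok=F), VALIDATE:P3(v=3,ok=F), TRANSFORM:P2(v=0,ok=F), EMIT:P1(v=0,ok=F)] out:-; in:P4
Emitted by tick 4: []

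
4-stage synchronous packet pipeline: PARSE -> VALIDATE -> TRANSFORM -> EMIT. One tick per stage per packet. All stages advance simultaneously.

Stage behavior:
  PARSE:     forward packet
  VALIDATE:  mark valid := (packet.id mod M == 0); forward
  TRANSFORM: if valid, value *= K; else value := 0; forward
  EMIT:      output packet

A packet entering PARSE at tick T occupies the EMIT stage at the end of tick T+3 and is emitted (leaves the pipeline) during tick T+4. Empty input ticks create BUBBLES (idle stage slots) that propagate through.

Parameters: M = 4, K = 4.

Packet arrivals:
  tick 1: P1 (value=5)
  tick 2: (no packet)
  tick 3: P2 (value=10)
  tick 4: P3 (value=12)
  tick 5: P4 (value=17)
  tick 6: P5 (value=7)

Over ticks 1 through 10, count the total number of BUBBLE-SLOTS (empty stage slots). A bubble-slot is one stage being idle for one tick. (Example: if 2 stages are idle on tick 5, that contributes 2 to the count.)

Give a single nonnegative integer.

Tick 1: [PARSE:P1(v=5,ok=F), VALIDATE:-, TRANSFORM:-, EMIT:-] out:-; bubbles=3
Tick 2: [PARSE:-, VALIDATE:P1(v=5,ok=F), TRANSFORM:-, EMIT:-] out:-; bubbles=3
Tick 3: [PARSE:P2(v=10,ok=F), VALIDATE:-, TRANSFORM:P1(v=0,ok=F), EMIT:-] out:-; bubbles=2
Tick 4: [PARSE:P3(v=12,ok=F), VALIDATE:P2(v=10,ok=F), TRANSFORM:-, EMIT:P1(v=0,ok=F)] out:-; bubbles=1
Tick 5: [PARSE:P4(v=17,ok=F), VALIDATE:P3(v=12,ok=F), TRANSFORM:P2(v=0,ok=F), EMIT:-] out:P1(v=0); bubbles=1
Tick 6: [PARSE:P5(v=7,ok=F), VALIDATE:P4(v=17,ok=T), TRANSFORM:P3(v=0,ok=F), EMIT:P2(v=0,ok=F)] out:-; bubbles=0
Tick 7: [PARSE:-, VALIDATE:P5(v=7,ok=F), TRANSFORM:P4(v=68,ok=T), EMIT:P3(v=0,ok=F)] out:P2(v=0); bubbles=1
Tick 8: [PARSE:-, VALIDATE:-, TRANSFORM:P5(v=0,ok=F), EMIT:P4(v=68,ok=T)] out:P3(v=0); bubbles=2
Tick 9: [PARSE:-, VALIDATE:-, TRANSFORM:-, EMIT:P5(v=0,ok=F)] out:P4(v=68); bubbles=3
Tick 10: [PARSE:-, VALIDATE:-, TRANSFORM:-, EMIT:-] out:P5(v=0); bubbles=4
Total bubble-slots: 20

Answer: 20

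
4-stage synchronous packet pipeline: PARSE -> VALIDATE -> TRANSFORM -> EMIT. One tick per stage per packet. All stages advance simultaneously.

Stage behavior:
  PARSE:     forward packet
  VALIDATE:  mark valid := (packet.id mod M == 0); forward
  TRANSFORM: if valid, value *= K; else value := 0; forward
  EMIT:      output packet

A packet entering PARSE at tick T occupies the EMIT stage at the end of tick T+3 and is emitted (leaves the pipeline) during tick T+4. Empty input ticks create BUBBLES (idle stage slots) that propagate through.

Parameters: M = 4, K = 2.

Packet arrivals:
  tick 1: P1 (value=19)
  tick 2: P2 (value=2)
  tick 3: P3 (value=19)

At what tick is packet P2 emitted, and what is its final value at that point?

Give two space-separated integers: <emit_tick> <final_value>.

Answer: 6 0

Derivation:
Tick 1: [PARSE:P1(v=19,ok=F), VALIDATE:-, TRANSFORM:-, EMIT:-] out:-; in:P1
Tick 2: [PARSE:P2(v=2,ok=F), VALIDATE:P1(v=19,ok=F), TRANSFORM:-, EMIT:-] out:-; in:P2
Tick 3: [PARSE:P3(v=19,ok=F), VALIDATE:P2(v=2,ok=F), TRANSFORM:P1(v=0,ok=F), EMIT:-] out:-; in:P3
Tick 4: [PARSE:-, VALIDATE:P3(v=19,ok=F), TRANSFORM:P2(v=0,ok=F), EMIT:P1(v=0,ok=F)] out:-; in:-
Tick 5: [PARSE:-, VALIDATE:-, TRANSFORM:P3(v=0,ok=F), EMIT:P2(v=0,ok=F)] out:P1(v=0); in:-
Tick 6: [PARSE:-, VALIDATE:-, TRANSFORM:-, EMIT:P3(v=0,ok=F)] out:P2(v=0); in:-
Tick 7: [PARSE:-, VALIDATE:-, TRANSFORM:-, EMIT:-] out:P3(v=0); in:-
P2: arrives tick 2, valid=False (id=2, id%4=2), emit tick 6, final value 0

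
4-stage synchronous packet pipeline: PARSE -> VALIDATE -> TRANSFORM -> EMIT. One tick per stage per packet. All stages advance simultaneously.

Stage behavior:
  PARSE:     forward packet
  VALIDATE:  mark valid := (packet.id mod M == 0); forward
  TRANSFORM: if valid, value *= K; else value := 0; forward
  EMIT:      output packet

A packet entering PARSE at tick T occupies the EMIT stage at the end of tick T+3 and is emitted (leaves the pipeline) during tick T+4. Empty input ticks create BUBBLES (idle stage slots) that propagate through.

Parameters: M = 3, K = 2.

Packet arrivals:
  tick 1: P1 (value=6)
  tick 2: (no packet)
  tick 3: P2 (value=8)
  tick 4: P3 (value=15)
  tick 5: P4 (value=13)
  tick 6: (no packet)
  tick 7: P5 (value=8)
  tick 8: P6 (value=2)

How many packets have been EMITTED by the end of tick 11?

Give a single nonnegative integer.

Tick 1: [PARSE:P1(v=6,ok=F), VALIDATE:-, TRANSFORM:-, EMIT:-] out:-; in:P1
Tick 2: [PARSE:-, VALIDATE:P1(v=6,ok=F), TRANSFORM:-, EMIT:-] out:-; in:-
Tick 3: [PARSE:P2(v=8,ok=F), VALIDATE:-, TRANSFORM:P1(v=0,ok=F), EMIT:-] out:-; in:P2
Tick 4: [PARSE:P3(v=15,ok=F), VALIDATE:P2(v=8,ok=F), TRANSFORM:-, EMIT:P1(v=0,ok=F)] out:-; in:P3
Tick 5: [PARSE:P4(v=13,ok=F), VALIDATE:P3(v=15,ok=T), TRANSFORM:P2(v=0,ok=F), EMIT:-] out:P1(v=0); in:P4
Tick 6: [PARSE:-, VALIDATE:P4(v=13,ok=F), TRANSFORM:P3(v=30,ok=T), EMIT:P2(v=0,ok=F)] out:-; in:-
Tick 7: [PARSE:P5(v=8,ok=F), VALIDATE:-, TRANSFORM:P4(v=0,ok=F), EMIT:P3(v=30,ok=T)] out:P2(v=0); in:P5
Tick 8: [PARSE:P6(v=2,ok=F), VALIDATE:P5(v=8,ok=F), TRANSFORM:-, EMIT:P4(v=0,ok=F)] out:P3(v=30); in:P6
Tick 9: [PARSE:-, VALIDATE:P6(v=2,ok=T), TRANSFORM:P5(v=0,ok=F), EMIT:-] out:P4(v=0); in:-
Tick 10: [PARSE:-, VALIDATE:-, TRANSFORM:P6(v=4,ok=T), EMIT:P5(v=0,ok=F)] out:-; in:-
Tick 11: [PARSE:-, VALIDATE:-, TRANSFORM:-, EMIT:P6(v=4,ok=T)] out:P5(v=0); in:-
Emitted by tick 11: ['P1', 'P2', 'P3', 'P4', 'P5']

Answer: 5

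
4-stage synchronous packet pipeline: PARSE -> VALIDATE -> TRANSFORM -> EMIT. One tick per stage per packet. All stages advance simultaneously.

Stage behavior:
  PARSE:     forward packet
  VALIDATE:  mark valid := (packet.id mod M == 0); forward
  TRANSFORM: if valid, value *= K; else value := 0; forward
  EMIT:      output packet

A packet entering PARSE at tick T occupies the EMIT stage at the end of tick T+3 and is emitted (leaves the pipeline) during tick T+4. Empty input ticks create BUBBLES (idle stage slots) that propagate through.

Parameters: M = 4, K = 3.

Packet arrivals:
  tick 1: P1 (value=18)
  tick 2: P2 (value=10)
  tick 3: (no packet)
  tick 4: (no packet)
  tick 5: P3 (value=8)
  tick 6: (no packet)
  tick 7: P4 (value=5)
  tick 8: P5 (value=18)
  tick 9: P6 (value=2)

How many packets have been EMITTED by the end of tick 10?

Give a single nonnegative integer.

Answer: 3

Derivation:
Tick 1: [PARSE:P1(v=18,ok=F), VALIDATE:-, TRANSFORM:-, EMIT:-] out:-; in:P1
Tick 2: [PARSE:P2(v=10,ok=F), VALIDATE:P1(v=18,ok=F), TRANSFORM:-, EMIT:-] out:-; in:P2
Tick 3: [PARSE:-, VALIDATE:P2(v=10,ok=F), TRANSFORM:P1(v=0,ok=F), EMIT:-] out:-; in:-
Tick 4: [PARSE:-, VALIDATE:-, TRANSFORM:P2(v=0,ok=F), EMIT:P1(v=0,ok=F)] out:-; in:-
Tick 5: [PARSE:P3(v=8,ok=F), VALIDATE:-, TRANSFORM:-, EMIT:P2(v=0,ok=F)] out:P1(v=0); in:P3
Tick 6: [PARSE:-, VALIDATE:P3(v=8,ok=F), TRANSFORM:-, EMIT:-] out:P2(v=0); in:-
Tick 7: [PARSE:P4(v=5,ok=F), VALIDATE:-, TRANSFORM:P3(v=0,ok=F), EMIT:-] out:-; in:P4
Tick 8: [PARSE:P5(v=18,ok=F), VALIDATE:P4(v=5,ok=T), TRANSFORM:-, EMIT:P3(v=0,ok=F)] out:-; in:P5
Tick 9: [PARSE:P6(v=2,ok=F), VALIDATE:P5(v=18,ok=F), TRANSFORM:P4(v=15,ok=T), EMIT:-] out:P3(v=0); in:P6
Tick 10: [PARSE:-, VALIDATE:P6(v=2,ok=F), TRANSFORM:P5(v=0,ok=F), EMIT:P4(v=15,ok=T)] out:-; in:-
Emitted by tick 10: ['P1', 'P2', 'P3']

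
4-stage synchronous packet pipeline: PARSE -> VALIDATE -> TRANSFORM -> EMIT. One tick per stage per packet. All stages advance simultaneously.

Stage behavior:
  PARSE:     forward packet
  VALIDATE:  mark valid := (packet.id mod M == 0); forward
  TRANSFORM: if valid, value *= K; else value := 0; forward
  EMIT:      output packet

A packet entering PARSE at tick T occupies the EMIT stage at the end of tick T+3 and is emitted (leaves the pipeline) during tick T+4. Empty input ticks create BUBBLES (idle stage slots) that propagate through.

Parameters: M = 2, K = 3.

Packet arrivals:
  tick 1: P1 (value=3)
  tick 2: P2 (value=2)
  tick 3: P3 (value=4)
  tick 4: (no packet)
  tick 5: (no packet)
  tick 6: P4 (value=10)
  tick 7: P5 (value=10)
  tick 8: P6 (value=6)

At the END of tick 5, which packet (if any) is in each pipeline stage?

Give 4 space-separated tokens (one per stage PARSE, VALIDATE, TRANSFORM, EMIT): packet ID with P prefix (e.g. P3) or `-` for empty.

Answer: - - P3 P2

Derivation:
Tick 1: [PARSE:P1(v=3,ok=F), VALIDATE:-, TRANSFORM:-, EMIT:-] out:-; in:P1
Tick 2: [PARSE:P2(v=2,ok=F), VALIDATE:P1(v=3,ok=F), TRANSFORM:-, EMIT:-] out:-; in:P2
Tick 3: [PARSE:P3(v=4,ok=F), VALIDATE:P2(v=2,ok=T), TRANSFORM:P1(v=0,ok=F), EMIT:-] out:-; in:P3
Tick 4: [PARSE:-, VALIDATE:P3(v=4,ok=F), TRANSFORM:P2(v=6,ok=T), EMIT:P1(v=0,ok=F)] out:-; in:-
Tick 5: [PARSE:-, VALIDATE:-, TRANSFORM:P3(v=0,ok=F), EMIT:P2(v=6,ok=T)] out:P1(v=0); in:-
At end of tick 5: ['-', '-', 'P3', 'P2']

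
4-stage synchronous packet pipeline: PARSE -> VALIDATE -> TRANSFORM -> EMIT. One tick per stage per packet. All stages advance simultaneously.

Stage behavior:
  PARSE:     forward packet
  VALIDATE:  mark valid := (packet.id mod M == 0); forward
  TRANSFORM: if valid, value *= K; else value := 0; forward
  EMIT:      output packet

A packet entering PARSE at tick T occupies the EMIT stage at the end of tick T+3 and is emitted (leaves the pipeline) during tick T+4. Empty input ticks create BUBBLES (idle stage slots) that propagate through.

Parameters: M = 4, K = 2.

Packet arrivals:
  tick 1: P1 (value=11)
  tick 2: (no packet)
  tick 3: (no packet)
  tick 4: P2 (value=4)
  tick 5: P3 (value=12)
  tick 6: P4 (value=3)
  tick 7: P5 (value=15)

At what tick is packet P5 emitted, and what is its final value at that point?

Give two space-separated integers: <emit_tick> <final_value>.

Tick 1: [PARSE:P1(v=11,ok=F), VALIDATE:-, TRANSFORM:-, EMIT:-] out:-; in:P1
Tick 2: [PARSE:-, VALIDATE:P1(v=11,ok=F), TRANSFORM:-, EMIT:-] out:-; in:-
Tick 3: [PARSE:-, VALIDATE:-, TRANSFORM:P1(v=0,ok=F), EMIT:-] out:-; in:-
Tick 4: [PARSE:P2(v=4,ok=F), VALIDATE:-, TRANSFORM:-, EMIT:P1(v=0,ok=F)] out:-; in:P2
Tick 5: [PARSE:P3(v=12,ok=F), VALIDATE:P2(v=4,ok=F), TRANSFORM:-, EMIT:-] out:P1(v=0); in:P3
Tick 6: [PARSE:P4(v=3,ok=F), VALIDATE:P3(v=12,ok=F), TRANSFORM:P2(v=0,ok=F), EMIT:-] out:-; in:P4
Tick 7: [PARSE:P5(v=15,ok=F), VALIDATE:P4(v=3,ok=T), TRANSFORM:P3(v=0,ok=F), EMIT:P2(v=0,ok=F)] out:-; in:P5
Tick 8: [PARSE:-, VALIDATE:P5(v=15,ok=F), TRANSFORM:P4(v=6,ok=T), EMIT:P3(v=0,ok=F)] out:P2(v=0); in:-
Tick 9: [PARSE:-, VALIDATE:-, TRANSFORM:P5(v=0,ok=F), EMIT:P4(v=6,ok=T)] out:P3(v=0); in:-
Tick 10: [PARSE:-, VALIDATE:-, TRANSFORM:-, EMIT:P5(v=0,ok=F)] out:P4(v=6); in:-
Tick 11: [PARSE:-, VALIDATE:-, TRANSFORM:-, EMIT:-] out:P5(v=0); in:-
P5: arrives tick 7, valid=False (id=5, id%4=1), emit tick 11, final value 0

Answer: 11 0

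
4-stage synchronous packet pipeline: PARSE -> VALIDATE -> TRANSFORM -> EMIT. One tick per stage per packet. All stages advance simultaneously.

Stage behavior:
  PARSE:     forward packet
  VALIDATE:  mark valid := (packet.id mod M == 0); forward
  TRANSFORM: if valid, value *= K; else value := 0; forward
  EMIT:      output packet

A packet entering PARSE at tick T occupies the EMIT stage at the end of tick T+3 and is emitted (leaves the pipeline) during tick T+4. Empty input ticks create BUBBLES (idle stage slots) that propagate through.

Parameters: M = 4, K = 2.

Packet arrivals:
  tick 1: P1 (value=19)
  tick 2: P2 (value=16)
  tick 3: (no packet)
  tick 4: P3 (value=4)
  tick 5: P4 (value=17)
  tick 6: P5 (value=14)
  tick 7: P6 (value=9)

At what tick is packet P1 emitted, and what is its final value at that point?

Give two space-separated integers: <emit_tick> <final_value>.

Answer: 5 0

Derivation:
Tick 1: [PARSE:P1(v=19,ok=F), VALIDATE:-, TRANSFORM:-, EMIT:-] out:-; in:P1
Tick 2: [PARSE:P2(v=16,ok=F), VALIDATE:P1(v=19,ok=F), TRANSFORM:-, EMIT:-] out:-; in:P2
Tick 3: [PARSE:-, VALIDATE:P2(v=16,ok=F), TRANSFORM:P1(v=0,ok=F), EMIT:-] out:-; in:-
Tick 4: [PARSE:P3(v=4,ok=F), VALIDATE:-, TRANSFORM:P2(v=0,ok=F), EMIT:P1(v=0,ok=F)] out:-; in:P3
Tick 5: [PARSE:P4(v=17,ok=F), VALIDATE:P3(v=4,ok=F), TRANSFORM:-, EMIT:P2(v=0,ok=F)] out:P1(v=0); in:P4
Tick 6: [PARSE:P5(v=14,ok=F), VALIDATE:P4(v=17,ok=T), TRANSFORM:P3(v=0,ok=F), EMIT:-] out:P2(v=0); in:P5
Tick 7: [PARSE:P6(v=9,ok=F), VALIDATE:P5(v=14,ok=F), TRANSFORM:P4(v=34,ok=T), EMIT:P3(v=0,ok=F)] out:-; in:P6
Tick 8: [PARSE:-, VALIDATE:P6(v=9,ok=F), TRANSFORM:P5(v=0,ok=F), EMIT:P4(v=34,ok=T)] out:P3(v=0); in:-
Tick 9: [PARSE:-, VALIDATE:-, TRANSFORM:P6(v=0,ok=F), EMIT:P5(v=0,ok=F)] out:P4(v=34); in:-
Tick 10: [PARSE:-, VALIDATE:-, TRANSFORM:-, EMIT:P6(v=0,ok=F)] out:P5(v=0); in:-
Tick 11: [PARSE:-, VALIDATE:-, TRANSFORM:-, EMIT:-] out:P6(v=0); in:-
P1: arrives tick 1, valid=False (id=1, id%4=1), emit tick 5, final value 0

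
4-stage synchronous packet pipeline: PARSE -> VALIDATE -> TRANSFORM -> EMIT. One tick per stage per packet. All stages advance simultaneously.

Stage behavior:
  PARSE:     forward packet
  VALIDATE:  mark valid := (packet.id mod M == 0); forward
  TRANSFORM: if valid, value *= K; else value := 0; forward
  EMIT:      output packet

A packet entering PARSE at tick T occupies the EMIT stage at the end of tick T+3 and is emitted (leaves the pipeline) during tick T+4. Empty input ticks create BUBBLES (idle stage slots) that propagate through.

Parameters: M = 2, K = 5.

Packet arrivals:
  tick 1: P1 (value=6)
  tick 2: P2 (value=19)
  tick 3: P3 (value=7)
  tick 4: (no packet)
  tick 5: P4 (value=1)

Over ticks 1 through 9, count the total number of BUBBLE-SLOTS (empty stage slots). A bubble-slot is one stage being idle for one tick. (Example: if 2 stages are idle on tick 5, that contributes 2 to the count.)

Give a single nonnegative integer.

Answer: 20

Derivation:
Tick 1: [PARSE:P1(v=6,ok=F), VALIDATE:-, TRANSFORM:-, EMIT:-] out:-; bubbles=3
Tick 2: [PARSE:P2(v=19,ok=F), VALIDATE:P1(v=6,ok=F), TRANSFORM:-, EMIT:-] out:-; bubbles=2
Tick 3: [PARSE:P3(v=7,ok=F), VALIDATE:P2(v=19,ok=T), TRANSFORM:P1(v=0,ok=F), EMIT:-] out:-; bubbles=1
Tick 4: [PARSE:-, VALIDATE:P3(v=7,ok=F), TRANSFORM:P2(v=95,ok=T), EMIT:P1(v=0,ok=F)] out:-; bubbles=1
Tick 5: [PARSE:P4(v=1,ok=F), VALIDATE:-, TRANSFORM:P3(v=0,ok=F), EMIT:P2(v=95,ok=T)] out:P1(v=0); bubbles=1
Tick 6: [PARSE:-, VALIDATE:P4(v=1,ok=T), TRANSFORM:-, EMIT:P3(v=0,ok=F)] out:P2(v=95); bubbles=2
Tick 7: [PARSE:-, VALIDATE:-, TRANSFORM:P4(v=5,ok=T), EMIT:-] out:P3(v=0); bubbles=3
Tick 8: [PARSE:-, VALIDATE:-, TRANSFORM:-, EMIT:P4(v=5,ok=T)] out:-; bubbles=3
Tick 9: [PARSE:-, VALIDATE:-, TRANSFORM:-, EMIT:-] out:P4(v=5); bubbles=4
Total bubble-slots: 20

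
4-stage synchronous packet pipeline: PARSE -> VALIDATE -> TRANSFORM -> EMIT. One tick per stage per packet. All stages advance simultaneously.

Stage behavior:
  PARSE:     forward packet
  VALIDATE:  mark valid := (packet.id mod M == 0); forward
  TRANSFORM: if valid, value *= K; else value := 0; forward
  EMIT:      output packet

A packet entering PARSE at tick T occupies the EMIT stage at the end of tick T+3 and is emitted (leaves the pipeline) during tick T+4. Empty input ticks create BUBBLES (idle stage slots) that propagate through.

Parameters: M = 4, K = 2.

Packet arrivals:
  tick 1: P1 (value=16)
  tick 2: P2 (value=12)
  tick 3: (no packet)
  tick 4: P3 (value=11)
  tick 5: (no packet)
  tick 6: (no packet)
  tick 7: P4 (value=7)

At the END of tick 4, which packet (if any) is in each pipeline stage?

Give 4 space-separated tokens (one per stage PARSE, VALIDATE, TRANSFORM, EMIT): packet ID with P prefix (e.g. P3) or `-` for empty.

Tick 1: [PARSE:P1(v=16,ok=F), VALIDATE:-, TRANSFORM:-, EMIT:-] out:-; in:P1
Tick 2: [PARSE:P2(v=12,ok=F), VALIDATE:P1(v=16,ok=F), TRANSFORM:-, EMIT:-] out:-; in:P2
Tick 3: [PARSE:-, VALIDATE:P2(v=12,ok=F), TRANSFORM:P1(v=0,ok=F), EMIT:-] out:-; in:-
Tick 4: [PARSE:P3(v=11,ok=F), VALIDATE:-, TRANSFORM:P2(v=0,ok=F), EMIT:P1(v=0,ok=F)] out:-; in:P3
At end of tick 4: ['P3', '-', 'P2', 'P1']

Answer: P3 - P2 P1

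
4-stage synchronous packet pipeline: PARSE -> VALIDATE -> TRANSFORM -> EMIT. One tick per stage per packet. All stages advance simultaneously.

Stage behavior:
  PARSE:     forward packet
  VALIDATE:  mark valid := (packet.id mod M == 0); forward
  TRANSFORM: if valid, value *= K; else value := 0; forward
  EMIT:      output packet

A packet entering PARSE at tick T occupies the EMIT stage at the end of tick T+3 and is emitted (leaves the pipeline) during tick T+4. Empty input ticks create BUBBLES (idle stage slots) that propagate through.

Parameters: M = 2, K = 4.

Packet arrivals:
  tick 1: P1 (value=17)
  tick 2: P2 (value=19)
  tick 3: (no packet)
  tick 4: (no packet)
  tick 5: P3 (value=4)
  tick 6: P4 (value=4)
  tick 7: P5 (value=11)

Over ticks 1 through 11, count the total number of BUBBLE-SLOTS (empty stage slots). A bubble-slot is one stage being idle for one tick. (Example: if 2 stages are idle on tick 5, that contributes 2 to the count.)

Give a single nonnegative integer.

Answer: 24

Derivation:
Tick 1: [PARSE:P1(v=17,ok=F), VALIDATE:-, TRANSFORM:-, EMIT:-] out:-; bubbles=3
Tick 2: [PARSE:P2(v=19,ok=F), VALIDATE:P1(v=17,ok=F), TRANSFORM:-, EMIT:-] out:-; bubbles=2
Tick 3: [PARSE:-, VALIDATE:P2(v=19,ok=T), TRANSFORM:P1(v=0,ok=F), EMIT:-] out:-; bubbles=2
Tick 4: [PARSE:-, VALIDATE:-, TRANSFORM:P2(v=76,ok=T), EMIT:P1(v=0,ok=F)] out:-; bubbles=2
Tick 5: [PARSE:P3(v=4,ok=F), VALIDATE:-, TRANSFORM:-, EMIT:P2(v=76,ok=T)] out:P1(v=0); bubbles=2
Tick 6: [PARSE:P4(v=4,ok=F), VALIDATE:P3(v=4,ok=F), TRANSFORM:-, EMIT:-] out:P2(v=76); bubbles=2
Tick 7: [PARSE:P5(v=11,ok=F), VALIDATE:P4(v=4,ok=T), TRANSFORM:P3(v=0,ok=F), EMIT:-] out:-; bubbles=1
Tick 8: [PARSE:-, VALIDATE:P5(v=11,ok=F), TRANSFORM:P4(v=16,ok=T), EMIT:P3(v=0,ok=F)] out:-; bubbles=1
Tick 9: [PARSE:-, VALIDATE:-, TRANSFORM:P5(v=0,ok=F), EMIT:P4(v=16,ok=T)] out:P3(v=0); bubbles=2
Tick 10: [PARSE:-, VALIDATE:-, TRANSFORM:-, EMIT:P5(v=0,ok=F)] out:P4(v=16); bubbles=3
Tick 11: [PARSE:-, VALIDATE:-, TRANSFORM:-, EMIT:-] out:P5(v=0); bubbles=4
Total bubble-slots: 24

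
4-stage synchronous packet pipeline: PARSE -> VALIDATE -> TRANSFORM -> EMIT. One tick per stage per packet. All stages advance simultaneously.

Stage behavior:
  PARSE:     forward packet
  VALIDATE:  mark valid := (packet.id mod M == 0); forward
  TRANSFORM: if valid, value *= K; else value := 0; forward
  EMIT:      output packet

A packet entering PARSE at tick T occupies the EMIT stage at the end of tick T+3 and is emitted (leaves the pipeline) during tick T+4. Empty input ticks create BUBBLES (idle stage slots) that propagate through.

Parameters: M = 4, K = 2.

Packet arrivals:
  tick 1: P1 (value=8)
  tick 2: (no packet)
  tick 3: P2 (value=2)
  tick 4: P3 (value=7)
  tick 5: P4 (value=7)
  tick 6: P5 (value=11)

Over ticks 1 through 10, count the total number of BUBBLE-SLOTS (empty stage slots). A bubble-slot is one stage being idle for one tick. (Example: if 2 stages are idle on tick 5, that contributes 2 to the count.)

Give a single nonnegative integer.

Tick 1: [PARSE:P1(v=8,ok=F), VALIDATE:-, TRANSFORM:-, EMIT:-] out:-; bubbles=3
Tick 2: [PARSE:-, VALIDATE:P1(v=8,ok=F), TRANSFORM:-, EMIT:-] out:-; bubbles=3
Tick 3: [PARSE:P2(v=2,ok=F), VALIDATE:-, TRANSFORM:P1(v=0,ok=F), EMIT:-] out:-; bubbles=2
Tick 4: [PARSE:P3(v=7,ok=F), VALIDATE:P2(v=2,ok=F), TRANSFORM:-, EMIT:P1(v=0,ok=F)] out:-; bubbles=1
Tick 5: [PARSE:P4(v=7,ok=F), VALIDATE:P3(v=7,ok=F), TRANSFORM:P2(v=0,ok=F), EMIT:-] out:P1(v=0); bubbles=1
Tick 6: [PARSE:P5(v=11,ok=F), VALIDATE:P4(v=7,ok=T), TRANSFORM:P3(v=0,ok=F), EMIT:P2(v=0,ok=F)] out:-; bubbles=0
Tick 7: [PARSE:-, VALIDATE:P5(v=11,ok=F), TRANSFORM:P4(v=14,ok=T), EMIT:P3(v=0,ok=F)] out:P2(v=0); bubbles=1
Tick 8: [PARSE:-, VALIDATE:-, TRANSFORM:P5(v=0,ok=F), EMIT:P4(v=14,ok=T)] out:P3(v=0); bubbles=2
Tick 9: [PARSE:-, VALIDATE:-, TRANSFORM:-, EMIT:P5(v=0,ok=F)] out:P4(v=14); bubbles=3
Tick 10: [PARSE:-, VALIDATE:-, TRANSFORM:-, EMIT:-] out:P5(v=0); bubbles=4
Total bubble-slots: 20

Answer: 20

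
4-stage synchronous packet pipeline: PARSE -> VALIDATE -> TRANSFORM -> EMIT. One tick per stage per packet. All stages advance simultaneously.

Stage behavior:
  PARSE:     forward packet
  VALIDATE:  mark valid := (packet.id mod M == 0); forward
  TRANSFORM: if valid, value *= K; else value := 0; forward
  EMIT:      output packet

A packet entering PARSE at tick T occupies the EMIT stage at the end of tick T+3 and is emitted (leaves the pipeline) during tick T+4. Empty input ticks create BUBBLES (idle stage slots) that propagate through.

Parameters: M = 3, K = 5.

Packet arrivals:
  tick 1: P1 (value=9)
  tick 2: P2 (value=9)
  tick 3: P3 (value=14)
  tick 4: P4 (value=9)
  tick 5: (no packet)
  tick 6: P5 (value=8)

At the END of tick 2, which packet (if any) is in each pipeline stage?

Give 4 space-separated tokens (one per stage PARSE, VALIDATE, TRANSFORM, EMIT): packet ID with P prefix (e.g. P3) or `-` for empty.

Tick 1: [PARSE:P1(v=9,ok=F), VALIDATE:-, TRANSFORM:-, EMIT:-] out:-; in:P1
Tick 2: [PARSE:P2(v=9,ok=F), VALIDATE:P1(v=9,ok=F), TRANSFORM:-, EMIT:-] out:-; in:P2
At end of tick 2: ['P2', 'P1', '-', '-']

Answer: P2 P1 - -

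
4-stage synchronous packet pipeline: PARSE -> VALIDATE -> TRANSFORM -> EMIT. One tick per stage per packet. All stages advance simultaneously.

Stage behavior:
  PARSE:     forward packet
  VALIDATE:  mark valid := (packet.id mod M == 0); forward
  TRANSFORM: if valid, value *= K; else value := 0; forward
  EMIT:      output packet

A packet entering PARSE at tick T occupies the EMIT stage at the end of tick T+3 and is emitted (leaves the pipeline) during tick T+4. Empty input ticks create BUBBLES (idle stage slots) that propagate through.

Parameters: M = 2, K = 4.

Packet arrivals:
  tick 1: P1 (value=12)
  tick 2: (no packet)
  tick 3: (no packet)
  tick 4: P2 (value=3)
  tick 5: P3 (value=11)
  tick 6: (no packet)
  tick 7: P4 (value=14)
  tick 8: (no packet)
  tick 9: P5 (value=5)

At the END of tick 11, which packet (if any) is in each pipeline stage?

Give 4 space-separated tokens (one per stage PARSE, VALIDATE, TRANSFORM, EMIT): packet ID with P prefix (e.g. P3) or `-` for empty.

Tick 1: [PARSE:P1(v=12,ok=F), VALIDATE:-, TRANSFORM:-, EMIT:-] out:-; in:P1
Tick 2: [PARSE:-, VALIDATE:P1(v=12,ok=F), TRANSFORM:-, EMIT:-] out:-; in:-
Tick 3: [PARSE:-, VALIDATE:-, TRANSFORM:P1(v=0,ok=F), EMIT:-] out:-; in:-
Tick 4: [PARSE:P2(v=3,ok=F), VALIDATE:-, TRANSFORM:-, EMIT:P1(v=0,ok=F)] out:-; in:P2
Tick 5: [PARSE:P3(v=11,ok=F), VALIDATE:P2(v=3,ok=T), TRANSFORM:-, EMIT:-] out:P1(v=0); in:P3
Tick 6: [PARSE:-, VALIDATE:P3(v=11,ok=F), TRANSFORM:P2(v=12,ok=T), EMIT:-] out:-; in:-
Tick 7: [PARSE:P4(v=14,ok=F), VALIDATE:-, TRANSFORM:P3(v=0,ok=F), EMIT:P2(v=12,ok=T)] out:-; in:P4
Tick 8: [PARSE:-, VALIDATE:P4(v=14,ok=T), TRANSFORM:-, EMIT:P3(v=0,ok=F)] out:P2(v=12); in:-
Tick 9: [PARSE:P5(v=5,ok=F), VALIDATE:-, TRANSFORM:P4(v=56,ok=T), EMIT:-] out:P3(v=0); in:P5
Tick 10: [PARSE:-, VALIDATE:P5(v=5,ok=F), TRANSFORM:-, EMIT:P4(v=56,ok=T)] out:-; in:-
Tick 11: [PARSE:-, VALIDATE:-, TRANSFORM:P5(v=0,ok=F), EMIT:-] out:P4(v=56); in:-
At end of tick 11: ['-', '-', 'P5', '-']

Answer: - - P5 -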